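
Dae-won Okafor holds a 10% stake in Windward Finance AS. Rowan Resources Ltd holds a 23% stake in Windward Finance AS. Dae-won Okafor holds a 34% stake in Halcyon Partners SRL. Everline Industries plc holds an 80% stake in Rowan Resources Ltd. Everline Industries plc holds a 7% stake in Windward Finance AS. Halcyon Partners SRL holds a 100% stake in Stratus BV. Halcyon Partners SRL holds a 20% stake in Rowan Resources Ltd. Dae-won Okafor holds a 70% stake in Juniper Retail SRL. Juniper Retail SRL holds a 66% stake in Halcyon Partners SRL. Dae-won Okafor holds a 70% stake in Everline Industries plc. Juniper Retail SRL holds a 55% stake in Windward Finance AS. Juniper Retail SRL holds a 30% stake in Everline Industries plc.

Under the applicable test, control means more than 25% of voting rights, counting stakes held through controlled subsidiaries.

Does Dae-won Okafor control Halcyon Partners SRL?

Dae-won holds 70% of Juniper, so Dae-won controls Juniper.
Juniper and Dae-won together hold 66% + 34% = 100% of Halcyon, so Dae-won controls Halcyon.

Yes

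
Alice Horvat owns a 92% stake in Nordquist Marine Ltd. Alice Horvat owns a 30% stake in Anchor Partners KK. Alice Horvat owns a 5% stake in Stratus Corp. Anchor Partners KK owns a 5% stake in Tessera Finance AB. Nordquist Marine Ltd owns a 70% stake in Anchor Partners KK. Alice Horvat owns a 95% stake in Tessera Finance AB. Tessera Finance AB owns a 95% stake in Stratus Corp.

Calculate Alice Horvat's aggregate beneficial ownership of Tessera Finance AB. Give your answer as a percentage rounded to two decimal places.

99.72%

Alice reaches Tessera along 3 paths.
Direct stake: 95% = 95%.
Via Anchor: 30% × 5% = 1.5%.
Via Nordquist → Anchor: 92% × 70% × 5% = 3.22%.
Total: 95% + 1.5% + 3.22% = 99.72%.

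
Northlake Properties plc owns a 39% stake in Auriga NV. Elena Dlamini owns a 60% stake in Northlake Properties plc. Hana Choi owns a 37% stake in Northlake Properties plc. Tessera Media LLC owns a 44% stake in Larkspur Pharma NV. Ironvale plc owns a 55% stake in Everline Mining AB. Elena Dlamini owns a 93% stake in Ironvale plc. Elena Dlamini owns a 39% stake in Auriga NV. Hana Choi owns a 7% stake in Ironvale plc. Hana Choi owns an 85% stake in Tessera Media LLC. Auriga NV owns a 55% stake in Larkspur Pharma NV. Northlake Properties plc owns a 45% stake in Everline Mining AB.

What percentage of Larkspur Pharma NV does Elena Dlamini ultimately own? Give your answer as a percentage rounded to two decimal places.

Elena reaches Larkspur along 2 paths.
Via Auriga: 39% × 55% = 21.45%.
Via Northlake → Auriga: 60% × 39% × 55% = 12.87%.
Total: 21.45% + 12.87% = 34.32%.

34.32%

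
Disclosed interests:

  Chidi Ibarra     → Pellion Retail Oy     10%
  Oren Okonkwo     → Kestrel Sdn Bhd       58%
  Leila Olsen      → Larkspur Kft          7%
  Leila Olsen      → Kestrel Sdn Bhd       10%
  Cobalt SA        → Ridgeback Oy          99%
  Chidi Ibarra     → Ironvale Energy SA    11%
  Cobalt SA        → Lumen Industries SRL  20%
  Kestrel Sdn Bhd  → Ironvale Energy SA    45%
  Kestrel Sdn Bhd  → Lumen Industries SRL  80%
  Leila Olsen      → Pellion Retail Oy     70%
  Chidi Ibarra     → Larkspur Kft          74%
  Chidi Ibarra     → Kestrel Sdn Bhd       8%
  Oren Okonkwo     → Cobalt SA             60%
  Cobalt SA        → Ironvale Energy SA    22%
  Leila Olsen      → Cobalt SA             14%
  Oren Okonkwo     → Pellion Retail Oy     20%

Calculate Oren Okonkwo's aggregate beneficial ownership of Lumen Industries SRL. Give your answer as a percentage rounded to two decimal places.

58.40%

Oren reaches Lumen along 2 paths.
Via Cobalt: 60% × 20% = 12%.
Via Kestrel: 58% × 80% = 46.4%.
Total: 12% + 46.4% = 58.4%.
Rounded: 58.40%.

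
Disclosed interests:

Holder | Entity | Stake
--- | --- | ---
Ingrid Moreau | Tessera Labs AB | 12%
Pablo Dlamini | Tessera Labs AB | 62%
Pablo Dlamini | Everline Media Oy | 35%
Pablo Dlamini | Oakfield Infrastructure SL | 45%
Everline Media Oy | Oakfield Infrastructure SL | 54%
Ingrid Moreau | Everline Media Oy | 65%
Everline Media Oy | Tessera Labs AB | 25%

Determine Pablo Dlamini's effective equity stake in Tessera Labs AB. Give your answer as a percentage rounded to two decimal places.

Pablo reaches Tessera along 2 paths.
Via Everline: 35% × 25% = 8.75%.
Direct stake: 62% = 62%.
Total: 8.75% + 62% = 70.75%.

70.75%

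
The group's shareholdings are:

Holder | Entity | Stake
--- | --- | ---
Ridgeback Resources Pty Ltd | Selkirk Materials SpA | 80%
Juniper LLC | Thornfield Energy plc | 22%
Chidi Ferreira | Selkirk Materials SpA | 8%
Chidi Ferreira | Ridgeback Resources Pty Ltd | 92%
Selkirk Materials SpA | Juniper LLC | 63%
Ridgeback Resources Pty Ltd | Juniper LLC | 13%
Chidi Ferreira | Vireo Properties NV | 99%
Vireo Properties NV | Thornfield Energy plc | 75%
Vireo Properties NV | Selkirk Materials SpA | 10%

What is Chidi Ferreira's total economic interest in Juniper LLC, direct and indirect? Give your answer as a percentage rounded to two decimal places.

Chidi reaches Juniper along 4 paths.
Via Vireo → Selkirk: 99% × 10% × 63% = 6.237%.
Via Ridgeback → Selkirk: 92% × 80% × 63% = 46.368%.
Via Selkirk: 8% × 63% = 5.04%.
Via Ridgeback: 92% × 13% = 11.96%.
Total: 6.237% + 46.368% + 5.04% + 11.96% = 69.605%.
Rounded: 69.61%.

69.61%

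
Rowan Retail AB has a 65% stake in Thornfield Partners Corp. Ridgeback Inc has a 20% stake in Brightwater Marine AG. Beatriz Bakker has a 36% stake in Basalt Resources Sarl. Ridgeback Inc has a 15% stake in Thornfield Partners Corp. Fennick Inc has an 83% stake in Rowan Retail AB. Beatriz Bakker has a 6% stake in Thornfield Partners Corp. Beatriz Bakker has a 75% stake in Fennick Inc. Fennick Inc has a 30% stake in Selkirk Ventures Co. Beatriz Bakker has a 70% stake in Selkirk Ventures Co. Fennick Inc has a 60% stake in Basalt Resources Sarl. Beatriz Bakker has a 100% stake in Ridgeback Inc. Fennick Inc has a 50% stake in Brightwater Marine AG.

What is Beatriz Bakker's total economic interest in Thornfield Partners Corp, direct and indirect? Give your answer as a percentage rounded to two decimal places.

61.46%

Beatriz reaches Thornfield along 3 paths.
Via Ridgeback: 100% × 15% = 15%.
Direct stake: 6% = 6%.
Via Fennick → Rowan: 75% × 83% × 65% = 40.4625%.
Total: 15% + 6% + 40.4625% = 61.4625%.
Rounded: 61.46%.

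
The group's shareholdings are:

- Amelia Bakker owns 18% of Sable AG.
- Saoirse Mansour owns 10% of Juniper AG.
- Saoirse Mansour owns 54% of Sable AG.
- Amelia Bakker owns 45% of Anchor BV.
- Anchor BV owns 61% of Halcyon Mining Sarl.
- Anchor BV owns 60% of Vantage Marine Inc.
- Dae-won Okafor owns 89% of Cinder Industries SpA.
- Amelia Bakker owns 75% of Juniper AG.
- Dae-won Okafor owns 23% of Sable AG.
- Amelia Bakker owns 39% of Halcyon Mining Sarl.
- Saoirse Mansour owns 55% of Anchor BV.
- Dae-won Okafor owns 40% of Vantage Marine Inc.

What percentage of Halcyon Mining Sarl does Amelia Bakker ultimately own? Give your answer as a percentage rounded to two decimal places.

66.45%

Amelia reaches Halcyon along 2 paths.
Direct stake: 39% = 39%.
Via Anchor: 45% × 61% = 27.45%.
Total: 39% + 27.45% = 66.45%.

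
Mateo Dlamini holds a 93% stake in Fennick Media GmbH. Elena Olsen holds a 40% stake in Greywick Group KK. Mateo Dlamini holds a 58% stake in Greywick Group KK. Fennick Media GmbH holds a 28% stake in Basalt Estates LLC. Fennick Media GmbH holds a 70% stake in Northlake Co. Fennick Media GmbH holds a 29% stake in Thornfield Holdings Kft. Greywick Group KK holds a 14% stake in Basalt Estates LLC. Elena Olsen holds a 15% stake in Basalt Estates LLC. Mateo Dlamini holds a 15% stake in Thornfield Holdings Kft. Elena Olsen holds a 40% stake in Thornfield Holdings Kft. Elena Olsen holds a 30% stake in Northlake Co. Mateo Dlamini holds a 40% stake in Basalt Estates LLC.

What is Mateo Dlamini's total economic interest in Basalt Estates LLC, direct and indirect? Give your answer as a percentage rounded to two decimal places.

Mateo reaches Basalt along 3 paths.
Direct stake: 40% = 40%.
Via Fennick: 93% × 28% = 26.04%.
Via Greywick: 58% × 14% = 8.12%.
Total: 40% + 26.04% + 8.12% = 74.16%.

74.16%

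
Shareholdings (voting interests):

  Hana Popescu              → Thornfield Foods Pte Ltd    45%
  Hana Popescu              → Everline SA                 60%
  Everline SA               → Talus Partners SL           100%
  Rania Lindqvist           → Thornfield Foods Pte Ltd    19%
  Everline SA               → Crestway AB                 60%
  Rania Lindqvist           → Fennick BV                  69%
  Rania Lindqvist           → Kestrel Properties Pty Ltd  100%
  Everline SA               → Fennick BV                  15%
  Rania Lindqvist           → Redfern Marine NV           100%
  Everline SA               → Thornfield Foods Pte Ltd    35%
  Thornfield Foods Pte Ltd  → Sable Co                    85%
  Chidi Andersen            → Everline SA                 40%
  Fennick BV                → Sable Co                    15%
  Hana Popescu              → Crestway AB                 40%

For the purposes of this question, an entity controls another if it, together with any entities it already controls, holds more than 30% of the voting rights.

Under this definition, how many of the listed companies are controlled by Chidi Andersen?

Chidi holds 40% of Everline, so Chidi controls Everline.
Everline holds 35% of Thornfield, so Chidi controls Thornfield.
Thornfield holds 85% of Sable, so Chidi controls Sable.
Everline holds 100% of Talus, so Chidi controls Talus.
Everline holds 60% of Crestway, so Chidi controls Crestway.
No other company's threshold is met.
Chidi controls 5 companies.

5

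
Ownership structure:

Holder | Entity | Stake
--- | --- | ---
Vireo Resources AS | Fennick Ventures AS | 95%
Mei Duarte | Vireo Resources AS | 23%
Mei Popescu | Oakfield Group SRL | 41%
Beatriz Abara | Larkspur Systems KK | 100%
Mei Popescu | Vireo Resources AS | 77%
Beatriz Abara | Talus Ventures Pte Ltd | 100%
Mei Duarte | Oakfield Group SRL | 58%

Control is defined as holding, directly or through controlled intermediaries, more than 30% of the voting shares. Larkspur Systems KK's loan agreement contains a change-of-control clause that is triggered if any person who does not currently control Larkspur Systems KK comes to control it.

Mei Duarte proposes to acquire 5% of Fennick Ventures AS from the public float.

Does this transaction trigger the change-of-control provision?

The purchase changes only Mei Duarte's holdings, so Mei Duarte is the only person who could newly come to control Larkspur.
Mei Duarte holds 58% of Oakfield, so Mei Duarte controls Oakfield.
Neither Mei Duarte nor any entity Mei Duarte controls holds any voting interest in Larkspur.
So before the transaction, Mei Duarte does not control Larkspur.
After the purchase, Mei Duarte holds 5% of Fennick directly.
Mei Duarte's side now holds 5% of Fennick, not > 30%, so Mei Duarte still does not control Fennick.
After the transaction, neither Mei Duarte nor any entity Mei Duarte controls holds a voting interest in Larkspur, so Mei Duarte still does not control it.
No new person acquires control, so the clause is not triggered.

No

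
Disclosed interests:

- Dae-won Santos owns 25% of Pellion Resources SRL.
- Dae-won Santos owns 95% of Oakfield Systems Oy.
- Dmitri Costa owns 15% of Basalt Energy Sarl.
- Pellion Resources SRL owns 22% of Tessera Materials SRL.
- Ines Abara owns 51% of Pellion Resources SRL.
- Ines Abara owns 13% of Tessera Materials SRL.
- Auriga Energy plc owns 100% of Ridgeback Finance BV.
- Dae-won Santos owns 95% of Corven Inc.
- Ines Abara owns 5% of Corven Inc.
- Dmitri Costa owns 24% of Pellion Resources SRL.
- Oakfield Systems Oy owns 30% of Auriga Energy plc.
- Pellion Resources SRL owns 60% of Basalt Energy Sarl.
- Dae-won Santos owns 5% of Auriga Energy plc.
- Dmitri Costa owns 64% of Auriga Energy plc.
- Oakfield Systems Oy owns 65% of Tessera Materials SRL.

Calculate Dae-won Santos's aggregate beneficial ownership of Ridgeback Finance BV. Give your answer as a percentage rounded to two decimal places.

33.50%

Dae-won reaches Ridgeback along 2 paths.
Via Oakfield → Auriga: 95% × 30% × 100% = 28.5%.
Via Auriga: 5% × 100% = 5%.
Total: 28.5% + 5% = 33.5%.
Rounded: 33.50%.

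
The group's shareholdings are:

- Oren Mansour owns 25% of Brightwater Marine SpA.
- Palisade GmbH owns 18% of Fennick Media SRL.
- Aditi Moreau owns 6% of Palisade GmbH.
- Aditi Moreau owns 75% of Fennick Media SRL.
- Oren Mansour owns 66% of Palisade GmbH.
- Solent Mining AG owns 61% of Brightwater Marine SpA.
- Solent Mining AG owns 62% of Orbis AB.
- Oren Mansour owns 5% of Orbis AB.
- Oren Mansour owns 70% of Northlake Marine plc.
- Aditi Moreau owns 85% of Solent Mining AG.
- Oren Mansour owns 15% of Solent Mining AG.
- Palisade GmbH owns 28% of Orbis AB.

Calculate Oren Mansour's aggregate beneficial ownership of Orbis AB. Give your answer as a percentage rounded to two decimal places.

Oren reaches Orbis along 3 paths.
Via Solent: 15% × 62% = 9.3%.
Via Palisade: 66% × 28% = 18.48%.
Direct stake: 5% = 5%.
Total: 9.3% + 18.48% + 5% = 32.78%.

32.78%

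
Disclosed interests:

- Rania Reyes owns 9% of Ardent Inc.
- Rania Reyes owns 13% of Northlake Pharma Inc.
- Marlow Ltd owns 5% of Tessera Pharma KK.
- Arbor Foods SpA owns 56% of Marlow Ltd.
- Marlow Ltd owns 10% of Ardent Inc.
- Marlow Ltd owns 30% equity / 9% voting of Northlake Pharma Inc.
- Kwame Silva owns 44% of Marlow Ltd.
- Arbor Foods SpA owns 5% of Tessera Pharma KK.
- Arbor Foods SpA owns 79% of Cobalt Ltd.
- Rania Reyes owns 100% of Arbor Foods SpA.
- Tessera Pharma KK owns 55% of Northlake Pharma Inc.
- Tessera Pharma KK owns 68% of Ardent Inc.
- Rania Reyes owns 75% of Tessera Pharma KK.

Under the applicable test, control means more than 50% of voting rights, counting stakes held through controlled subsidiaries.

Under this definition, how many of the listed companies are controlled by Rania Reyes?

Rania holds 100% of Arbor, so Rania controls Arbor.
Arbor holds 56% of Marlow, so Rania controls Marlow.
Arbor and Rania and Marlow together hold 5% + 75% + 5% = 85% of Tessera, so Rania controls Tessera.
Arbor holds 79% of Cobalt, so Rania controls Cobalt.
Tessera and Rania and Marlow together hold 68% + 9% + 10% = 87% of Ardent, so Rania controls Ardent.
Marlow and Tessera and Rania together hold 9% + 55% + 13% = 77% of Northlake, so Rania controls Northlake.
Rania controls 6 companies.

6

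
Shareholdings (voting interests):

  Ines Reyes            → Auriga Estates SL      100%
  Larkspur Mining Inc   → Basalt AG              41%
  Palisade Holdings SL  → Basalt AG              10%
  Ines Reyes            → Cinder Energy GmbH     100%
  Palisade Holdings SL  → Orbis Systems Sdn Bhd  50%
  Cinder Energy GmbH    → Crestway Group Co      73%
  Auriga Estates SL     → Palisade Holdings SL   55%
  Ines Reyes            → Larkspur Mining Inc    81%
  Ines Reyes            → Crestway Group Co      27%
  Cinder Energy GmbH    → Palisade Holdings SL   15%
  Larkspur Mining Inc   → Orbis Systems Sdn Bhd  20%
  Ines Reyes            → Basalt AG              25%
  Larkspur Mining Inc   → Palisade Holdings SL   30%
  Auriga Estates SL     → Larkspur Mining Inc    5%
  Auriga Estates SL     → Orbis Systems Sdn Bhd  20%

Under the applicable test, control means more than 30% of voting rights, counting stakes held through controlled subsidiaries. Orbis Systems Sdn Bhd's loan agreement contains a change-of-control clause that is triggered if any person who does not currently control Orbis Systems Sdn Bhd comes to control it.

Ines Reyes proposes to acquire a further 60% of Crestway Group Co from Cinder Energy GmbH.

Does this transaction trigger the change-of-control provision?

No

The purchase adds only to Ines's holdings (Cinder's stake shrinks), so Ines is the only person who could newly come to control Orbis.
Ines holds 100% of Auriga, so Ines controls Auriga.
Ines and Auriga together hold 81% + 5% = 86% of Larkspur, so Ines controls Larkspur.
Ines holds 100% of Cinder, so Ines controls Cinder.
Larkspur and Cinder and Auriga together hold 30% + 15% + 55% = 100% of Palisade, so Ines controls Palisade.
Auriga and Larkspur and Palisade together hold 20% + 20% + 50% = 90% of Orbis, so Ines controls Orbis.
So Ines already controls Orbis before the transaction.
After the purchase, Ines's direct stake in Crestway rises to 27% + 60% = 87%, and Cinder's stake falls to 13%.
Ines controlled Orbis already, so this is not a new person acquiring control; every other person's position is unchanged or reduced.
No new person acquires control, so the clause is not triggered.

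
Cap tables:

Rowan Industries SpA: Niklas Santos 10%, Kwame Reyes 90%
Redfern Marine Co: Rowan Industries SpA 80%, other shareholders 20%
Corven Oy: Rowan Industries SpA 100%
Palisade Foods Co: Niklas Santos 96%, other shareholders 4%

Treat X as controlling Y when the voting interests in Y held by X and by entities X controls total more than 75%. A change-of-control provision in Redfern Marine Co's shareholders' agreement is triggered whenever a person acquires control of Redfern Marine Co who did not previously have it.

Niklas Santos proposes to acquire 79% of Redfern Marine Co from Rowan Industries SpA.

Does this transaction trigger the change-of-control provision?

Yes

The purchase adds only to Niklas's holdings (Rowan's stake shrinks), so Niklas is the only person who could newly come to control Redfern.
Niklas holds 96% of Palisade, so Niklas controls Palisade.
Neither Niklas nor any entity Niklas controls holds any voting interest in Redfern.
So before the transaction, Niklas does not control Redfern.
After the purchase, Niklas holds 79% of Redfern directly, and Rowan's stake falls to 1%.
Niklas holds 79% of Redfern, so Niklas controls Redfern.
Niklas did not control Redfern before and does after, so the clause is triggered.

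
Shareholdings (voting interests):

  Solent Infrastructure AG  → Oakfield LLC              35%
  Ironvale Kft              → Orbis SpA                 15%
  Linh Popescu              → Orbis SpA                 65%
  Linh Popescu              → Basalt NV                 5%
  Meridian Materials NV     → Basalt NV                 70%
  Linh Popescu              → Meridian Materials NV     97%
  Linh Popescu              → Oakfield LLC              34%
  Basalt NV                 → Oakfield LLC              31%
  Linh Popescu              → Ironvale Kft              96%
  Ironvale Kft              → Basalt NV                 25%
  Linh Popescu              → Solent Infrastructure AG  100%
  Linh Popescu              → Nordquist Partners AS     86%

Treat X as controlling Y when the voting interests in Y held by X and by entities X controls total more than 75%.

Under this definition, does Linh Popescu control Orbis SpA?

Yes

Linh holds 96% of Ironvale, so Linh controls Ironvale.
Ironvale and Linh together hold 15% + 65% = 80% of Orbis, so Linh controls Orbis.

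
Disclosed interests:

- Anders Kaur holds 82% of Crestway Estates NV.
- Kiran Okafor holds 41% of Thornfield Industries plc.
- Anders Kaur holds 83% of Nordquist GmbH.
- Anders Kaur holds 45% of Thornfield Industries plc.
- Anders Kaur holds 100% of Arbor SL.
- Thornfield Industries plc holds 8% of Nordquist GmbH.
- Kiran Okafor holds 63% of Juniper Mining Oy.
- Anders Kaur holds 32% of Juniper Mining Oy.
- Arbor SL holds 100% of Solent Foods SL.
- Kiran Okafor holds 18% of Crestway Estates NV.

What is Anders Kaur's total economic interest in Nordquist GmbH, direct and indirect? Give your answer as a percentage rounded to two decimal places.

Anders reaches Nordquist along 2 paths.
Direct stake: 83% = 83%.
Via Thornfield: 45% × 8% = 3.6%.
Total: 83% + 3.6% = 86.6%.
Rounded: 86.60%.

86.60%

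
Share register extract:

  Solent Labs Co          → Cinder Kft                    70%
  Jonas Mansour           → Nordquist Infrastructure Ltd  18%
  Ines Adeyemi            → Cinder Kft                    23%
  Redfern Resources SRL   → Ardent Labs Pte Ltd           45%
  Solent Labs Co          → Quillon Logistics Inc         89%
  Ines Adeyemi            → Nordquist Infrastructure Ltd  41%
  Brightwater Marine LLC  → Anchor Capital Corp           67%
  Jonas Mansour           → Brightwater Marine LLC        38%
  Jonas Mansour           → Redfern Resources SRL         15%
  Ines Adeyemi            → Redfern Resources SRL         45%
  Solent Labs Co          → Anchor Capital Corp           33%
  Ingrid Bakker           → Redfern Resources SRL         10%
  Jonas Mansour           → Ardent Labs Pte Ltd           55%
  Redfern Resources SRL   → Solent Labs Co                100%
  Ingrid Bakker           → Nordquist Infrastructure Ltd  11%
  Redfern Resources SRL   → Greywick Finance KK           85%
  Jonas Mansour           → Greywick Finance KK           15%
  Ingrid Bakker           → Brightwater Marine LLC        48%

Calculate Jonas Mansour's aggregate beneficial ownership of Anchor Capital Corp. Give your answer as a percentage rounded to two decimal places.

30.41%

Jonas reaches Anchor along 2 paths.
Via Redfern → Solent: 15% × 100% × 33% = 4.95%.
Via Brightwater: 38% × 67% = 25.46%.
Total: 4.95% + 25.46% = 30.41%.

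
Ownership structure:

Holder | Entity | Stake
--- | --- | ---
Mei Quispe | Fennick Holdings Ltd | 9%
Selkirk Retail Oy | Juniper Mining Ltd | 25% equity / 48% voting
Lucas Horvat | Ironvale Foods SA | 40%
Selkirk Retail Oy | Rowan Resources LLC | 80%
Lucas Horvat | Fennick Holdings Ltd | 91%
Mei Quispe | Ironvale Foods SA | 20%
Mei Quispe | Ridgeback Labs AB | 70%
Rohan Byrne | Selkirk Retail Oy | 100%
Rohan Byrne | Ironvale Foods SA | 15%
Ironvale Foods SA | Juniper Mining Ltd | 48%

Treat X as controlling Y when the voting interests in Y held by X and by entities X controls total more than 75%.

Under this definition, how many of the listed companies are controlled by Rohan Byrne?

Rohan holds 100% of Selkirk, so Rohan controls Selkirk.
Selkirk holds 80% of Rowan, so Rohan controls Rowan.
No other company's threshold is met.
Rohan controls 2 companies.

2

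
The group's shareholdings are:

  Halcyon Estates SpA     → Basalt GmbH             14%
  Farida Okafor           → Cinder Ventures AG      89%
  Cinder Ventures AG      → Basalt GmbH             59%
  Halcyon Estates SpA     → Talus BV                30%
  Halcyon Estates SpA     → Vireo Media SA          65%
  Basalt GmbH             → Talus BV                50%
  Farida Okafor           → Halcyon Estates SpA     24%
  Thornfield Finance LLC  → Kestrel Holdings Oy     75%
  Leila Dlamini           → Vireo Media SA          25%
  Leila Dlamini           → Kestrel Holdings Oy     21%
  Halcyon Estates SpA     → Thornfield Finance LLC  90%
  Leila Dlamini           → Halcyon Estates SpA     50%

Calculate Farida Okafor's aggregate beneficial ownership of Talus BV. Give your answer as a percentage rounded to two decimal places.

35.14%

Farida reaches Talus along 3 paths.
Via Cinder → Basalt: 89% × 59% × 50% = 26.255%.
Via Halcyon → Basalt: 24% × 14% × 50% = 1.68%.
Via Halcyon: 24% × 30% = 7.2%.
Total: 26.255% + 1.68% + 7.2% = 35.135%.
Rounded: 35.14%.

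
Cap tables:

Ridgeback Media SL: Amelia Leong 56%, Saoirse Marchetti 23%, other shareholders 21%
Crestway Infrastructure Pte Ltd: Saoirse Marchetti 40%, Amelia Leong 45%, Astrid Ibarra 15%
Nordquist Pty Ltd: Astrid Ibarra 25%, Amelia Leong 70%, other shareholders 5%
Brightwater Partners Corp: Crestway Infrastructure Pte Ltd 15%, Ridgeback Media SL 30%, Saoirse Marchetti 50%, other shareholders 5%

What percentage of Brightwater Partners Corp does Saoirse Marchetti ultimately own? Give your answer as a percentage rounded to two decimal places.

Saoirse reaches Brightwater along 3 paths.
Via Crestway: 40% × 15% = 6%.
Via Ridgeback: 23% × 30% = 6.9%.
Direct stake: 50% = 50%.
Total: 6% + 6.9% + 50% = 62.9%.
Rounded: 62.90%.

62.90%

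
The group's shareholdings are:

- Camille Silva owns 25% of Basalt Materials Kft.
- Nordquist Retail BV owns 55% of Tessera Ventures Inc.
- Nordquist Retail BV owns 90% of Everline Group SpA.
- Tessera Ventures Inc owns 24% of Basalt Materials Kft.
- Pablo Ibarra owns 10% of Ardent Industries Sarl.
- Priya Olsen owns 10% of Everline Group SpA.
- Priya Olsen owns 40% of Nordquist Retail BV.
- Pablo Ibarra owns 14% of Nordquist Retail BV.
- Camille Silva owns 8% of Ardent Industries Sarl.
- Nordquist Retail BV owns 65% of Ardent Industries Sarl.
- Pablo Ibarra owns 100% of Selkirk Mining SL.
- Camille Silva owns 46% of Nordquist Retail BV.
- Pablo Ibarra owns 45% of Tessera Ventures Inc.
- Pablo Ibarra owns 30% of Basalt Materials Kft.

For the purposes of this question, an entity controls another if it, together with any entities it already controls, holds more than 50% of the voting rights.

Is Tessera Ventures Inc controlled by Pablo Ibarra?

No

Pablo holds 100% of Selkirk, so Pablo controls Selkirk.
In Tessera, Pablo's side holds only 45%, not > 50%.
So Pablo does not control Tessera.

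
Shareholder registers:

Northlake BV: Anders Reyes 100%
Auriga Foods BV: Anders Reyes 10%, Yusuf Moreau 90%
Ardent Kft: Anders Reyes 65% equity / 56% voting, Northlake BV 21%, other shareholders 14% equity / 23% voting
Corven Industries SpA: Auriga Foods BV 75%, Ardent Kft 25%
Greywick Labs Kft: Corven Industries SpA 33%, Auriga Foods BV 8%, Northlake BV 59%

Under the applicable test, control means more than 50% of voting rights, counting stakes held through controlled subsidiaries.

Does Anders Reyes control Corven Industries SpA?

No

Anders holds 100% of Northlake, so Anders controls Northlake.
Anders and Northlake together hold 56% + 21% = 77% of Ardent, so Anders controls Ardent.
Northlake holds 59% of Greywick, so Anders controls Greywick.
In Corven, Anders's side holds only 25%, not > 50%.
So Anders does not control Corven.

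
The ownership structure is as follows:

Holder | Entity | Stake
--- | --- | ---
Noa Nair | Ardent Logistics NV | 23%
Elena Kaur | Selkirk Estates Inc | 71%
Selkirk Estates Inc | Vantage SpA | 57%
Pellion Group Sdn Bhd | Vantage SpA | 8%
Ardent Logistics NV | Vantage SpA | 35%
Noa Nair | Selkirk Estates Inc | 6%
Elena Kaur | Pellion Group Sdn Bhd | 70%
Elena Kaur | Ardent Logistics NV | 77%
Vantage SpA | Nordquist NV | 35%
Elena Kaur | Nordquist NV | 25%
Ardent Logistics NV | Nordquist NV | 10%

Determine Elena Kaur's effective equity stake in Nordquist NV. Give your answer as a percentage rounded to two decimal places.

58.26%

Elena reaches Nordquist along 5 paths.
Direct stake: 25% = 25%.
Via Pellion → Vantage: 70% × 8% × 35% = 1.96%.
Via Ardent → Vantage: 77% × 35% × 35% = 9.4325%.
Via Selkirk → Vantage: 71% × 57% × 35% = 14.1645%.
Via Ardent: 77% × 10% = 7.7%.
Total: 25% + 1.96% + 9.4325% + 14.1645% + 7.7% = 58.257%.
Rounded: 58.26%.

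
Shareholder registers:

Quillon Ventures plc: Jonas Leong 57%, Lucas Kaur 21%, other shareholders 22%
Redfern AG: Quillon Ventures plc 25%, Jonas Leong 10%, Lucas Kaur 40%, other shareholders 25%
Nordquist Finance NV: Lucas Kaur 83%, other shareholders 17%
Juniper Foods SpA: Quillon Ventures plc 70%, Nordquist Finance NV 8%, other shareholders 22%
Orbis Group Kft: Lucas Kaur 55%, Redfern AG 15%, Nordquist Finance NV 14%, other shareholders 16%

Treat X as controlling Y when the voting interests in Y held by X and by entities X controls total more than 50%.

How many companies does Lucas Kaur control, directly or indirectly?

Lucas holds 83% of Nordquist, so Lucas controls Nordquist.
Lucas and Nordquist together hold 55% + 14% = 69% of Orbis, so Lucas controls Orbis.
No other company's threshold is met.
Lucas controls 2 companies.

2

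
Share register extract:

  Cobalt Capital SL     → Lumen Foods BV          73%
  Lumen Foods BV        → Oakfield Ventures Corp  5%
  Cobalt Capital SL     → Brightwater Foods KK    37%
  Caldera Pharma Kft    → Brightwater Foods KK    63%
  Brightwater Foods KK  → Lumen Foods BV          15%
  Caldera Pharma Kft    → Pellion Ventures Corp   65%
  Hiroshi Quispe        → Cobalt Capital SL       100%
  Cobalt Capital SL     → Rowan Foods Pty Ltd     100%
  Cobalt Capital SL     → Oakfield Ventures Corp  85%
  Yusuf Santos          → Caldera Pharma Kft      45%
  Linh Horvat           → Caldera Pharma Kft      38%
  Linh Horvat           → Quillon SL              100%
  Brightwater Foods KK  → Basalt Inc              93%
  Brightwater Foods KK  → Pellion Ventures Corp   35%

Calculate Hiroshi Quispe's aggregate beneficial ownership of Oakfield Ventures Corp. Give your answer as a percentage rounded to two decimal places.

88.93%

Hiroshi reaches Oakfield along 3 paths.
Via Cobalt: 100% × 85% = 85%.
Via Cobalt → Lumen: 100% × 73% × 5% = 3.65%.
Via Cobalt → Brightwater → Lumen: 100% × 37% × 15% × 5% = 0.2775%.
Total: 85% + 3.65% + 0.2775% = 88.9275%.
Rounded: 88.93%.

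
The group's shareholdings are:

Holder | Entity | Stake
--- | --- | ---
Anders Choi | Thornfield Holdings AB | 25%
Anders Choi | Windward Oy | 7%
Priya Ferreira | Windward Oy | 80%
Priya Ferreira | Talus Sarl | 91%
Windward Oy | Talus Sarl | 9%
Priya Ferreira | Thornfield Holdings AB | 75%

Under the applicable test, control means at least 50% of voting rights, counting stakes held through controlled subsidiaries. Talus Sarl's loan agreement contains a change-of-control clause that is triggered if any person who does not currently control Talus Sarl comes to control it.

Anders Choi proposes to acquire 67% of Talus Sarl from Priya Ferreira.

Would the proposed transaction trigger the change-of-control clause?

Yes

The purchase adds only to Anders's holdings (Priya's stake shrinks), so Anders is the only person who could newly come to control Talus.
Anders's largest direct stake is 25% in Thornfield, which does not meet the threshold, so Anders controls no company.
Neither Anders nor any entity Anders controls holds any voting interest in Talus.
So before the transaction, Anders does not control Talus.
After the purchase, Anders holds 67% of Talus directly, and Priya's stake falls to 24%.
Anders holds 67% of Talus, so Anders controls Talus.
Anders did not control Talus before and does after, so the clause is triggered.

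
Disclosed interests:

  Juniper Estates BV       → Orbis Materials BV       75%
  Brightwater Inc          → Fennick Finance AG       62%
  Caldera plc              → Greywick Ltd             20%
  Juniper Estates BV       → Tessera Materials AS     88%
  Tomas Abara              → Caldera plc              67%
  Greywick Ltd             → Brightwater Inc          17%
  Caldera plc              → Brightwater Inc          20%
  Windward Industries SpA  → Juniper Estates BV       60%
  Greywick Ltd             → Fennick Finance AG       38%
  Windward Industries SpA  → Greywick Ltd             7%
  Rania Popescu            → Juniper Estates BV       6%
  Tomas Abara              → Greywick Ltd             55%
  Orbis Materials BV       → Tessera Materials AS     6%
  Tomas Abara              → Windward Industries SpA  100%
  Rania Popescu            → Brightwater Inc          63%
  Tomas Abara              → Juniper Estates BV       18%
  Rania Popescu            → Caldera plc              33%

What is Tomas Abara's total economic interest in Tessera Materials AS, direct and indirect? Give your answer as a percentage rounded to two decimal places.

72.15%

Tomas reaches Tessera along 4 paths.
Via Windward → Juniper → Orbis: 100% × 60% × 75% × 6% = 2.7%.
Via Juniper → Orbis: 18% × 75% × 6% = 0.81%.
Via Windward → Juniper: 100% × 60% × 88% = 52.8%.
Via Juniper: 18% × 88% = 15.84%.
Total: 2.7% + 0.81% + 52.8% + 15.84% = 72.15%.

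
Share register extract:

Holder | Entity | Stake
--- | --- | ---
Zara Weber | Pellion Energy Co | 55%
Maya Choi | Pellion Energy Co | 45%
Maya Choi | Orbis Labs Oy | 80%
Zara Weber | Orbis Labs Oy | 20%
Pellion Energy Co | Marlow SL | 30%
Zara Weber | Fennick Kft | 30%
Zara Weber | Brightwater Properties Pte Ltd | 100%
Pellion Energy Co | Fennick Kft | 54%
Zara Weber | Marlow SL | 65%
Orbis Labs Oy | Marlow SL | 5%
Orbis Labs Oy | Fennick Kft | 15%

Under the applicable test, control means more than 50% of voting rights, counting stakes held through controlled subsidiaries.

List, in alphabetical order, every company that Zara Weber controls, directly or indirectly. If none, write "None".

Zara holds 100% of Brightwater, so Zara controls Brightwater.
Zara holds 55% of Pellion, so Zara controls Pellion.
Pellion and Zara together hold 30% + 65% = 95% of Marlow, so Zara controls Marlow.
Zara and Pellion together hold 30% + 54% = 84% of Fennick, so Zara controls Fennick.
No other company's threshold is met.

Brightwater Properties Pte Ltd, Fennick Kft, Marlow SL, Pellion Energy Co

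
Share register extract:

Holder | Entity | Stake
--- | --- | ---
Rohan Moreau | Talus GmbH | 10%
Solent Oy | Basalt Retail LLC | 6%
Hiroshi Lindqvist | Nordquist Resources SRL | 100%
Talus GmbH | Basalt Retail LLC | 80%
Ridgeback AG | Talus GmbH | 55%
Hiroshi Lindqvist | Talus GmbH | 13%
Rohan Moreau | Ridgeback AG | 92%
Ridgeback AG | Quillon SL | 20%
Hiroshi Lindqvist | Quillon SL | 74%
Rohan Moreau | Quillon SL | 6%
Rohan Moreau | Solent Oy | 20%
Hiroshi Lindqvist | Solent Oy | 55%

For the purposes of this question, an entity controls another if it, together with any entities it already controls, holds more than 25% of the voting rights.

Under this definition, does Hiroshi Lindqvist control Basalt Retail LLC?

No

Hiroshi holds 55% of Solent, so Hiroshi controls Solent.
Hiroshi holds 74% of Quillon, so Hiroshi controls Quillon.
Hiroshi holds 100% of Nordquist, so Hiroshi controls Nordquist.
In Basalt, Hiroshi's side holds only 6%, not > 25%.
So Hiroshi does not control Basalt.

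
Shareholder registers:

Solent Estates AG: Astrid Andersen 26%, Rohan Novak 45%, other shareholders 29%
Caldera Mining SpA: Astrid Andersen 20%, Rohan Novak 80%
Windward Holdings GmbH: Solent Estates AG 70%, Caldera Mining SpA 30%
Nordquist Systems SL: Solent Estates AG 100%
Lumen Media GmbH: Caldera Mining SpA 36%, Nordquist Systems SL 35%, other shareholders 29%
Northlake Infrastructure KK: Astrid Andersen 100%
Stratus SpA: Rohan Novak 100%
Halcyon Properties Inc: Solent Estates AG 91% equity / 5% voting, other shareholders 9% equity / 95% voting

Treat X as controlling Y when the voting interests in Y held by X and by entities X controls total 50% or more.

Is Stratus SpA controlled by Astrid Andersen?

Astrid holds 100% of Northlake, so Astrid controls Northlake.
Neither Astrid nor any entity Astrid controls holds any voting interest in Stratus.
So Astrid does not control Stratus.

No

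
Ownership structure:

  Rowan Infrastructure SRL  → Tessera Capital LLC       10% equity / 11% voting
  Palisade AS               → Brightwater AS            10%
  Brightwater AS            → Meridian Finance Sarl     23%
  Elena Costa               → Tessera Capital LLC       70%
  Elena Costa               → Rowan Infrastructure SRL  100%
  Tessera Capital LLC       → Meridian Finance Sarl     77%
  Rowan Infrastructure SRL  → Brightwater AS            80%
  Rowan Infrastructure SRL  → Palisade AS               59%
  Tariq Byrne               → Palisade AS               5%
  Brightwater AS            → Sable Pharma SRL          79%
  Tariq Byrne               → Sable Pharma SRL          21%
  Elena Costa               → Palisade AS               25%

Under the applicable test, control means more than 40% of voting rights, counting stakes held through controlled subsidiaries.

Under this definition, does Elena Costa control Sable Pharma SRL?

Yes

Elena holds 100% of Rowan, so Elena controls Rowan.
Rowan and Elena together hold 59% + 25% = 84% of Palisade, so Elena controls Palisade.
Palisade and Rowan together hold 10% + 80% = 90% of Brightwater, so Elena controls Brightwater.
Brightwater holds 79% of Sable, so Elena controls Sable.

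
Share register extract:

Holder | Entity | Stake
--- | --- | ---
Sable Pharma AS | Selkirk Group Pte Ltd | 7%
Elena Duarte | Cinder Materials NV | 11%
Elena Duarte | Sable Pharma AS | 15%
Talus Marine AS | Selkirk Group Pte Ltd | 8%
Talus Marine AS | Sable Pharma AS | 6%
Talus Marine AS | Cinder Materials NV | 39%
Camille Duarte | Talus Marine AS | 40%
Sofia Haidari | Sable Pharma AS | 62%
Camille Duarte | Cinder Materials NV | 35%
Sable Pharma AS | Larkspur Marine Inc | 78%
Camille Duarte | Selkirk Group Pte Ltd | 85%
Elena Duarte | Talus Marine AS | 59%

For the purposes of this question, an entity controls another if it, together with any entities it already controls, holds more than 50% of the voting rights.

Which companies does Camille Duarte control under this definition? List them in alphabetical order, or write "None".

Camille holds 85% of Selkirk, so Camille controls Selkirk.
No other company's threshold is met.

Selkirk Group Pte Ltd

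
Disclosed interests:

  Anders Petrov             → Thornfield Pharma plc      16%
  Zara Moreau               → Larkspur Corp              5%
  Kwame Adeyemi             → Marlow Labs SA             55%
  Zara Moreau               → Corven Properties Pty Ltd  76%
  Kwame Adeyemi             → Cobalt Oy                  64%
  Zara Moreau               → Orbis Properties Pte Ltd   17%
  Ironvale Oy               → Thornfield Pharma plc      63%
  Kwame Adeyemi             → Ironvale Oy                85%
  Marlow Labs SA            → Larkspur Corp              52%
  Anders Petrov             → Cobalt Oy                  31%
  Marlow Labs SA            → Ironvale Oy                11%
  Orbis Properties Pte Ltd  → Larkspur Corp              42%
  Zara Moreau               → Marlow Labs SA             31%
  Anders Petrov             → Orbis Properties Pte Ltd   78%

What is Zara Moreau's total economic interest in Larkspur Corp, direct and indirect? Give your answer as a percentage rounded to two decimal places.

28.26%

Zara reaches Larkspur along 3 paths.
Via Marlow: 31% × 52% = 16.12%.
Direct stake: 5% = 5%.
Via Orbis: 17% × 42% = 7.14%.
Total: 16.12% + 5% + 7.14% = 28.26%.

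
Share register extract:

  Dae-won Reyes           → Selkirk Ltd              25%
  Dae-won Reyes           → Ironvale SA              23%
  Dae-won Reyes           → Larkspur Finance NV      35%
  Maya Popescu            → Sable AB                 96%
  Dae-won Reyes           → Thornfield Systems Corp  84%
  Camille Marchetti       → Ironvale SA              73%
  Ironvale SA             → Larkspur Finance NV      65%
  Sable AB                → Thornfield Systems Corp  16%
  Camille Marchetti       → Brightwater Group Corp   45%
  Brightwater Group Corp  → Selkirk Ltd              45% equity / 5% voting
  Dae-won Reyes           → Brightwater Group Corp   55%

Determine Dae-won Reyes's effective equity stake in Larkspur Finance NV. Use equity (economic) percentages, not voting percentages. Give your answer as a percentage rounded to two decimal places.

49.95%

Dae-won reaches Larkspur along 2 paths.
Via Ironvale: 23% × 65% = 14.95%.
Direct stake: 35% = 35%.
Total: 14.95% + 35% = 49.95%.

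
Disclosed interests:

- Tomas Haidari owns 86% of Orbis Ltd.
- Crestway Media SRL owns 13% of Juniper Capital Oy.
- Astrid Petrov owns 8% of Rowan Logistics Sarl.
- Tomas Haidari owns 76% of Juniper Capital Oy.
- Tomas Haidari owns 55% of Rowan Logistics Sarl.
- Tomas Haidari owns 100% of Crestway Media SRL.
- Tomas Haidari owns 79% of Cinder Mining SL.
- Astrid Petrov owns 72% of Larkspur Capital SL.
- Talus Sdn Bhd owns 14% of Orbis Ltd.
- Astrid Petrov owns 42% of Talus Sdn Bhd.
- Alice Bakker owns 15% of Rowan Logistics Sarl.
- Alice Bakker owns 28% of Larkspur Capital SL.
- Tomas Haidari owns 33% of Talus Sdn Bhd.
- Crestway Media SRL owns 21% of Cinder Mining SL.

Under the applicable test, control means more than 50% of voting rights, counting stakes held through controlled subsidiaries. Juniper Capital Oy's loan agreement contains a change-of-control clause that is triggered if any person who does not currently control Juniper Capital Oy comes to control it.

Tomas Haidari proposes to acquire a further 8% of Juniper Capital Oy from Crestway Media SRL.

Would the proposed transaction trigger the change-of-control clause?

The purchase adds only to Tomas's holdings (Crestway's stake shrinks), so Tomas is the only person who could newly come to control Juniper.
Tomas holds 100% of Crestway, so Tomas controls Crestway.
Tomas and Crestway together hold 76% + 13% = 89% of Juniper, so Tomas controls Juniper.
So Tomas already controls Juniper before the transaction.
After the purchase, Tomas's direct stake in Juniper rises to 76% + 8% = 84%, and Crestway's stake falls to 5%.
Tomas controlled Juniper already, so this is not a new person acquiring control; every other person's position is unchanged or reduced.
No new person acquires control, so the clause is not triggered.

No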